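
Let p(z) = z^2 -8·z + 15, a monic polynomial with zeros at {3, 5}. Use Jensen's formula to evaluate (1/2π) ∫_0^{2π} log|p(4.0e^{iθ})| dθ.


Zeros: 3, 5; r = 4.0.
Inside |z| < r: 3. Outside (|z| ≥ r): 5.
p(0) = 15, so log|p(0)| = log(15) = 2.7081.
Apply Jensen: I(r) = log|p(0)| + Σ_k log(r/|z_k|), summed over zeros inside |z| < r.
  log(r/|z_k|) for z_k = 3: log(4.0/3) = 0.2877
  Outside zeros (5) contribute nothing to the Jensen sum.
Sum over inside zeros: 0.2877.
I(r) = log|p(0)| + (inside sum) = 2.7081 + 0.2877 = 2.9957.
Note: since some zeros are outside |z| ≤ r, the simplified n·log(r) form does NOT apply — only the inside zeros contribute.

I(r) ≈ 2.9957.


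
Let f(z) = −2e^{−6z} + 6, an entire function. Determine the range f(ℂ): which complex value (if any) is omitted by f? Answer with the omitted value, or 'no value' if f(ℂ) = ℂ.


Little Picard bounds the complement of f(ℂ) to at most one point.
e^{−6z} is never zero on ℂ, so -2·e^{−6z} takes every value in ℂ ∖ {0}. Adding 6 shifts the range to ℂ ∖ {6}. Thus f omits exactly the value 6.

Omitted value: 6.


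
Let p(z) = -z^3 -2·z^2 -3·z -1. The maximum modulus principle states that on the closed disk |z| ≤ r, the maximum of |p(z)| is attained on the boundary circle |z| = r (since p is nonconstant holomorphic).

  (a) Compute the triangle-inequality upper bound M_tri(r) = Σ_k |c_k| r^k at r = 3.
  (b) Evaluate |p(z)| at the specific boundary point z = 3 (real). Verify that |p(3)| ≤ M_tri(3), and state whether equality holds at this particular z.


Coefficients: c_0 = -1, c_1 = -3, c_2 = -2, c_3 = -1. Radius r = 3.
Part (a). Triangle bound: M_tri(r) = Σ_k |c_k| r^k
  = |-1|·3^0 + |-3|·3^1 + |-2|·3^2 + |-1|·3^3
  = 1 + 9 + 18 + 27 = 55.
This bounds M(r) := max_{|z|=r} |p(z)| from above; equality holds iff all terms c_k z^k can be made to align in phase at a single z on |z|=r.
Part (b). At z = 3 (real, on the circle |z| = r):
  p(3) = (-1)·3^0 + (-3)·3^1 + (-2)·3^2 + (-1)·3^3 = -55.
  |p(3)| = 55.
Since all nonzero coefficients share the same sign, |p(3)| = 55 = M_tri(3); the triangle bound is attained at z = 3, so in fact M(r) = 55.

M_tri(3) = 55; |p(3)| = 55; equality at z=3: yes.


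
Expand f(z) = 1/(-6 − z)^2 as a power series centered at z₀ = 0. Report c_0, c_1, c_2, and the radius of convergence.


Let w = z − z₀, so z = z₀ + w.
Then -6 − z = -6 − (z₀ + w) = (-6 − z₀) − w = -6 − w.
f(z) = 1/(-6 − w)^2 = (1/(-6)^2) · (1 − w/(-6))^{−2}.
By the binomial series (1−u)^{−2} = Σ_{n≥0} C(n+1, 1) u^n for |u|<1, with u = w/(-6):
  c_n = C(n+1, 1) / (-6)^(n+2).
  c_0 = 1/(-6)^2 = 1/36.
  c_1 = 2/(-6)^3 = -1/108.
  c_2 = 3/(-6)^4 = 1/432.
The series is valid for |w/d| < 1, i.e. |z − z₀| < |d|.
Radius of convergence: R = |-6 − z₀| = |-6| = 6 (distance from z₀ to the singularity z = -6).

c_0 = 1/36, c_1 = -1/108, c_2 = 1/432; R = 6.


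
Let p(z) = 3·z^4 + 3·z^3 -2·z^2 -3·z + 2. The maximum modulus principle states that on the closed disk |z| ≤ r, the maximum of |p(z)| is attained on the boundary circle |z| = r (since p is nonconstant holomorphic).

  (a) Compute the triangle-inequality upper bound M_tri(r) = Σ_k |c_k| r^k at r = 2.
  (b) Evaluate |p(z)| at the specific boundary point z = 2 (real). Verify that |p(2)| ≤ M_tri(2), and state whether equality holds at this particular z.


Coefficients: c_0 = 2, c_1 = -3, c_2 = -2, c_3 = 3, c_4 = 3. Radius r = 2.
Part (a). Triangle bound: M_tri(r) = Σ_k |c_k| r^k
  = |2|·2^0 + |-3|·2^1 + |-2|·2^2 + |3|·2^3 + |3|·2^4
  = 2 + 6 + 8 + 24 + 48 = 88.
This bounds M(r) := max_{|z|=r} |p(z)| from above; equality holds iff all terms c_k z^k can be made to align in phase at a single z on |z|=r.
Part (b). At z = 2 (real, on the circle |z| = r):
  p(2) = (2)·2^0 + (-3)·2^1 + (-2)·2^2 + (3)·2^3 + (3)·2^4 = 60.
  |p(2)| = 60.
Check: |p(2)| = 60 ≤ 88 = M_tri(2). ✓ Equality does not hold at z = 2 (the coefficients have mixed signs, so the terms do not all align in phase there).

M_tri(2) = 88; |p(2)| = 60; equality at z=2: no.


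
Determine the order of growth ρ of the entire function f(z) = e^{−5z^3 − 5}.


|e^{−5z^3 − 5}| = e^{Re(-5·z^3) + -5} ≤ e^{5|z|^3 + -5} = e^{5r^3 + -5} on |z| = r, so ρ ≤ 3. Choosing z on |z|=r so that -5·z^3 is real positive (always possible by picking arg z appropriately) gives |f(z)| = e^{5r^3 + -5}, matching the bound. The additive constant -5 does not affect log log M(r) ~ 3·log r. Hence ρ = 3.
Therefore ρ = 3.

Order ρ = 3.


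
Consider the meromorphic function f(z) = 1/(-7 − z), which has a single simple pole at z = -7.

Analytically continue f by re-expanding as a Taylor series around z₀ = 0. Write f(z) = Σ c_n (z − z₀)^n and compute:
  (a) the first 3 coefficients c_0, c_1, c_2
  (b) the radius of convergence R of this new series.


Let w = z − z₀, so z = z₀ + w.
Then -7 − z = -7 − (z₀ + w) = (-7 − z₀) − w = -7 − w.
f(z) = 1/(-7 − w) = (1/(-7)) · 1/(1 − w/(-7)) = Σ_{n≥0} w^n / (-7)^(n+1).
So c_n = 1/(-7)^(n+1):
  c_0 = 1/(-7)^1 = -1/7.
  c_1 = 1/(-7)^2 = 1/49.
  c_2 = 1/(-7)^3 = -1/343.
The series is valid for |w/d| < 1, i.e. |z − z₀| < |d|.
Radius of convergence: R = |-7 − z₀| = |-7| = 7 (distance from z₀ to the singularity z = -7).

c_0 = -1/7, c_1 = 1/49, c_2 = -1/343; R = 7.


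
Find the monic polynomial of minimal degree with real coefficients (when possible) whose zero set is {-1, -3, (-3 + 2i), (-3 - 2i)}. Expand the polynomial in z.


The polynomial is p(z) = ∏_{α ∈ S} (z − α), where S = {-1, -3, (-3 + 2i), (-3 - 2i)}.
Expanding the product yields: p(z) = z^4 + 10·z^3 + 40·z^2 + 70·z + 39.
Note conjugate pairs combine to real quadratics: (z − (-3+2i))(z − (-3−2i)) = z² + 6z + 13.
The resulting polynomial has degree 4 and real coefficients as required.

p(z) = z^4 + 10·z^3 + 40·z^2 + 70·z + 39.


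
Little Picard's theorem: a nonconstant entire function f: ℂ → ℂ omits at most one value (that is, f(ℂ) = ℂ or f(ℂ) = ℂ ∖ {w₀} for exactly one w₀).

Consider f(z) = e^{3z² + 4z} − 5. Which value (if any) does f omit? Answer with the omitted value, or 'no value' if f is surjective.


Little Picard bounds the complement of f(ℂ) to at most one point.
The exponent g(z) = 3z² + 4z is a nonconstant polynomial, hence surjective onto ℂ. So e^{g(z)} takes every value in {e^w : w ∈ ℂ} = ℂ ∖ {0}. Adding -5 shifts the range to ℂ ∖ {-5}. f omits exactly -5.

Omitted value: -5.


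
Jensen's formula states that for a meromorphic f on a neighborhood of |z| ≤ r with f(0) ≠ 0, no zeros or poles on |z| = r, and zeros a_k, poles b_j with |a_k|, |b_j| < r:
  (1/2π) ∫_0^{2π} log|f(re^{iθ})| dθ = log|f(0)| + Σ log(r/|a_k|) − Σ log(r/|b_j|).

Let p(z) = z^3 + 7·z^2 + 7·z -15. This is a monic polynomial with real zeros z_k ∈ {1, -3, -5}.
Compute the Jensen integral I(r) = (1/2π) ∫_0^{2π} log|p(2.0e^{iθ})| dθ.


Zeros: -5, -3, 1; r = 2.0.
Inside |z| < r: 1. Outside (|z| ≥ r): -5, -3.
p(0) = -15, so log|p(0)| = log(15) = 2.7081.
Apply Jensen: I(r) = log|p(0)| + Σ_k log(r/|z_k|), summed over zeros inside |z| < r.
  log(r/|z_k|) for z_k = 1: log(2.0/1) = 0.6931
  Outside zeros (-5, -3) contribute nothing to the Jensen sum.
Sum over inside zeros: 0.6931.
I(r) = log|p(0)| + (inside sum) = 2.7081 + 0.6931 = 3.4012.
Note: since some zeros are outside |z| ≤ r, the simplified n·log(r) form does NOT apply — only the inside zeros contribute.

I(r) ≈ 3.4012.


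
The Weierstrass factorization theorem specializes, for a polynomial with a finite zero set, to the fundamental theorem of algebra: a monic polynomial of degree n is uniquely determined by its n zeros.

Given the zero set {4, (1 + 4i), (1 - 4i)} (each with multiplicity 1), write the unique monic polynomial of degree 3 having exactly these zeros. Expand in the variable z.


The polynomial is p(z) = ∏_{α ∈ S} (z − α), where S = {4, (1 + 4i), (1 - 4i)}.
Expanding the product yields: p(z) = z^3 -6·z^2 + 25·z -68.
Note conjugate pairs combine to real quadratics: (z − (1+4i))(z − (1−4i)) = z² − 2z + 17.
The resulting polynomial has degree 3 and real coefficients as required.

p(z) = z^3 -6·z^2 + 25·z -68.


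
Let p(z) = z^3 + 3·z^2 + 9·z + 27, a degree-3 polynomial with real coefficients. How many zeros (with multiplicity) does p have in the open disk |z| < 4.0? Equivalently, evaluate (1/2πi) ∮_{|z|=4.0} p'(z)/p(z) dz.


The zeros of p are: (0 + 3i), (0 - 3i), -3.
Their magnitudes are: 3, 3, 3.
Zeros with |z| < R = 4.0: (0 + 3i), (0 - 3i), -3.
Count = 3.
By the argument principle, (1/2πi) ∮_{|z|=R} p'(z)/p(z) dz equals exactly this count.

Number of zeros inside |z| < 4.0: 3.


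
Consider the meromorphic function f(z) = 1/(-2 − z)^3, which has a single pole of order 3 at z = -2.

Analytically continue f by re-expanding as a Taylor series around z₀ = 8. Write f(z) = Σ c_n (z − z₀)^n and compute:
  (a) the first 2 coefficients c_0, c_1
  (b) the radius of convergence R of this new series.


Let w = z − z₀, so z = z₀ + w.
Then -2 − z = -2 − (z₀ + w) = (-2 − z₀) − w = -10 − w.
f(z) = 1/(-10 − w)^3 = (1/(-10)^3) · (1 − w/(-10))^{−3}.
By the binomial series (1−u)^{−3} = Σ_{n≥0} C(n+2, 2) u^n for |u|<1, with u = w/(-10):
  c_n = C(n+2, 2) / (-10)^(n+3).
  c_0 = 1/(-10)^3 = -1/1000.
  c_1 = 3/(-10)^4 = 3/10000.
The series is valid for |w/d| < 1, i.e. |z − z₀| < |d|.
Radius of convergence: R = |-2 − z₀| = |-10| = 10 (distance from z₀ to the singularity z = -2).

c_0 = -1/1000, c_1 = 3/10000; R = 10.


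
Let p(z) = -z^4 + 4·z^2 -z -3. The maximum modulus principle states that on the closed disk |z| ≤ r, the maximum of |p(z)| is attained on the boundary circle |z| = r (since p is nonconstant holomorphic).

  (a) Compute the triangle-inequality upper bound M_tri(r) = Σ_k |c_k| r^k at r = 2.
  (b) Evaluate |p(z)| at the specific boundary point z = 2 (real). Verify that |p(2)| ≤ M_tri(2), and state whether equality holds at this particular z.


Coefficients: c_0 = -3, c_1 = -1, c_2 = 4, c_3 = 0, c_4 = -1. Radius r = 2.
Part (a). Triangle bound: M_tri(r) = Σ_k |c_k| r^k
  = |-3|·2^0 + |-1|·2^1 + |4|·2^2 + |0|·2^3 + |-1|·2^4
  = 3 + 2 + 16 + 0 + 16 = 37.
This bounds M(r) := max_{|z|=r} |p(z)| from above; equality holds iff all terms c_k z^k can be made to align in phase at a single z on |z|=r.
Part (b). At z = 2 (real, on the circle |z| = r):
  p(2) = (-3)·2^0 + (-1)·2^1 + (4)·2^2 + (0)·2^3 + (-1)·2^4 = -5.
  |p(2)| = 5.
Check: |p(2)| = 5 ≤ 37 = M_tri(2). ✓ Equality does not hold at z = 2 (the coefficients have mixed signs, so the terms do not all align in phase there).

M_tri(2) = 37; |p(2)| = 5; equality at z=2: no.


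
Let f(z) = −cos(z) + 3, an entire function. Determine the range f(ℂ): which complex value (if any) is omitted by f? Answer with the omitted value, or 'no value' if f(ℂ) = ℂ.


Little Picard bounds the complement of f(ℂ) to at most one point.
cos is entire and surjective onto ℂ: for every w ∈ ℂ, cos(ζ) = w has a solution ζ ∈ ℂ (e.g., via the complex inverse arccos). With ζ = z this gives z = ζ/(1). Then -1·cos(z) takes every value in -1·ℂ = ℂ, and adding 3 is a bijection of ℂ. So f is surjective and omits no value. (Note: only on the real line is cos bounded by [−1, 1].)

Omitted value: no value.


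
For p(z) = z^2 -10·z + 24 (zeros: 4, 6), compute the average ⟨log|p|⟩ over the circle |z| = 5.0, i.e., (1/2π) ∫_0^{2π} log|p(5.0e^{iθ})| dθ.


Zeros: 4, 6; r = 5.0.
Inside |z| < r: 4. Outside (|z| ≥ r): 6.
p(0) = 24, so log|p(0)| = log(24) = 3.1781.
Apply Jensen: I(r) = log|p(0)| + Σ_k log(r/|z_k|), summed over zeros inside |z| < r.
  log(r/|z_k|) for z_k = 4: log(5.0/4) = 0.2231
  Outside zeros (6) contribute nothing to the Jensen sum.
Sum over inside zeros: 0.2231.
I(r) = log|p(0)| + (inside sum) = 3.1781 + 0.2231 = 3.4012.
Note: since some zeros are outside |z| ≤ r, the simplified n·log(r) form does NOT apply — only the inside zeros contribute.

I(r) ≈ 3.4012.


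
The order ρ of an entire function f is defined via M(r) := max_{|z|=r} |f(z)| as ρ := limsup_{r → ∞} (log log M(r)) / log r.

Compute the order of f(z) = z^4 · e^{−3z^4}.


M(r) = max_{|z|=r} |1|·|z|^4·|e^{−3z^4}| = 1·r^4 · e^{3r^4} (the factors attain their maxima compatibly on |z|=r). Then log M(r) = log 1 + 4·log r + 3r^4, dominated by the last term, so log log M(r) ~ 4·log r. The polynomial factor 1z^4 contributes only a log r term and does not affect the order. ρ = 4.
Therefore ρ = 4.

Order ρ = 4.


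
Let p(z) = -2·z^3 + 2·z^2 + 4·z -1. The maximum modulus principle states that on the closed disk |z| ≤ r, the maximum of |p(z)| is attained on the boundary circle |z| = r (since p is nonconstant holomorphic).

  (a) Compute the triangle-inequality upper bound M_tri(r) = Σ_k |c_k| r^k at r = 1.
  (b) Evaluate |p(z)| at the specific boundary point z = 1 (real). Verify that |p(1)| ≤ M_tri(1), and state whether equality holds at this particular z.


Coefficients: c_0 = -1, c_1 = 4, c_2 = 2, c_3 = -2. Radius r = 1.
Part (a). Triangle bound: M_tri(r) = Σ_k |c_k| r^k
  = |-1|·1^0 + |4|·1^1 + |2|·1^2 + |-2|·1^3
  = 1 + 4 + 2 + 2 = 9.
This bounds M(r) := max_{|z|=r} |p(z)| from above; equality holds iff all terms c_k z^k can be made to align in phase at a single z on |z|=r.
Part (b). At z = 1 (real, on the circle |z| = r):
  p(1) = (-1)·1^0 + (4)·1^1 + (2)·1^2 + (-2)·1^3 = 3.
  |p(1)| = 3.
Check: |p(1)| = 3 ≤ 9 = M_tri(1). ✓ Equality does not hold at z = 1 (the coefficients have mixed signs, so the terms do not all align in phase there).

M_tri(1) = 9; |p(1)| = 3; equality at z=1: no.


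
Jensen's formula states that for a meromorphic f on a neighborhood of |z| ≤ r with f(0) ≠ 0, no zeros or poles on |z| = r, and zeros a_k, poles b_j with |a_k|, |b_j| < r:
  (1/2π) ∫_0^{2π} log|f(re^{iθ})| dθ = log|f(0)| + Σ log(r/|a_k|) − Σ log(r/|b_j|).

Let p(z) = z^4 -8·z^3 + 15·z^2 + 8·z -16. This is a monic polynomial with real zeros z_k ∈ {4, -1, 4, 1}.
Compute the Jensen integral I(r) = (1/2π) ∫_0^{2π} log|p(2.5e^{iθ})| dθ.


Zeros: -1, 1, 4, 4; r = 2.5.
Inside |z| < r: -1, 1. Outside (|z| ≥ r): 4, 4.
p(0) = -16, so log|p(0)| = log(16) = 2.7726.
Apply Jensen: I(r) = log|p(0)| + Σ_k log(r/|z_k|), summed over zeros inside |z| < r.
  log(r/|z_k|) for z_k = -1: log(2.5/1) = 0.9163
  log(r/|z_k|) for z_k = 1: log(2.5/1) = 0.9163
  Outside zeros (4, 4) contribute nothing to the Jensen sum.
Sum over inside zeros: 1.8326.
I(r) = log|p(0)| + (inside sum) = 2.7726 + 1.8326 = 4.6052.
Note: since some zeros are outside |z| ≤ r, the simplified n·log(r) form does NOT apply — only the inside zeros contribute.

I(r) ≈ 4.6052.


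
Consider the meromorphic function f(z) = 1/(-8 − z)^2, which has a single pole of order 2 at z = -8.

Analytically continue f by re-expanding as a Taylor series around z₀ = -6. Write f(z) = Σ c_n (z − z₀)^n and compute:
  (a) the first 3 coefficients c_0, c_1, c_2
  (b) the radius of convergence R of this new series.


Let w = z − z₀, so z = z₀ + w.
Then -8 − z = -8 − (z₀ + w) = (-8 − z₀) − w = -2 − w.
f(z) = 1/(-2 − w)^2 = (1/(-2)^2) · (1 − w/(-2))^{−2}.
By the binomial series (1−u)^{−2} = Σ_{n≥0} C(n+1, 1) u^n for |u|<1, with u = w/(-2):
  c_n = C(n+1, 1) / (-2)^(n+2).
  c_0 = 1/(-2)^2 = 1/4.
  c_1 = 2/(-2)^3 = -1/4.
  c_2 = 3/(-2)^4 = 3/16.
The series is valid for |w/d| < 1, i.e. |z − z₀| < |d|.
Radius of convergence: R = |-8 − z₀| = |-2| = 2 (distance from z₀ to the singularity z = -8).

c_0 = 1/4, c_1 = -1/4, c_2 = 3/16; R = 2.


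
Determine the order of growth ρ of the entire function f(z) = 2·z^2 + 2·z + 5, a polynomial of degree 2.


|f(z)| ≤ Σ|c_k|·r^k = O(r^2) as r → ∞. Polynomial growth is O(e^{r^ε}) for every ε > 0 (since r^2/e^{r^ε} → 0), so ρ ≤ ε for all ε > 0, i.e. ρ = 0. Every nonconstant polynomial has order 0.
Therefore ρ = 0.

Order ρ = 0.


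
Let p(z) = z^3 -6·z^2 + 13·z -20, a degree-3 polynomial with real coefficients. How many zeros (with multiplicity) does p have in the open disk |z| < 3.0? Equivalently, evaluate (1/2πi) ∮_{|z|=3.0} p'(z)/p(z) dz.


The zeros of p are: 4, (1 + 2i), (1 - 2i).
Their magnitudes are: 4, 2.236, 2.236.
Zeros with |z| < R = 3.0: (1 + 2i), (1 - 2i).
Count = 2.
By the argument principle, (1/2πi) ∮_{|z|=R} p'(z)/p(z) dz equals exactly this count.

Number of zeros inside |z| < 3.0: 2.


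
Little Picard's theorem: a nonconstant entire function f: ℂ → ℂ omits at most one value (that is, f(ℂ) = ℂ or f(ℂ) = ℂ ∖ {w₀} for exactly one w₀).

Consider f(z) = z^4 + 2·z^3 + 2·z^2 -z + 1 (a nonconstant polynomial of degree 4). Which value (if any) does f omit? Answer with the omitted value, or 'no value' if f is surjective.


Little Picard bounds the complement of f(ℂ) to at most one point.
For every w ∈ ℂ, the equation p(z) − w = 0 is a nonconstant polynomial in z and hence has at least one root by the fundamental theorem of algebra. So p is surjective onto ℂ, omitting no value.

Omitted value: no value.


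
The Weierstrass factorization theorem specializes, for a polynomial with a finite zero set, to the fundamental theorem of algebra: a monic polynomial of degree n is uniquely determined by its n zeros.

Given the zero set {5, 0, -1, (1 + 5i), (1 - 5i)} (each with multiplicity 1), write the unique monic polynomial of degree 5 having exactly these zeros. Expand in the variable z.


The polynomial is p(z) = ∏_{α ∈ S} (z − α), where S = {5, 0, -1, (1 + 5i), (1 - 5i)}.
Expanding the product yields: p(z) = z^5 -6·z^4 + 29·z^3 -94·z^2 -130·z.
Note conjugate pairs combine to real quadratics: (z − (1+5i))(z − (1−5i)) = z² − 2z + 26.
The resulting polynomial has degree 5 and real coefficients as required.

p(z) = z^5 -6·z^4 + 29·z^3 -94·z^2 -130·z.


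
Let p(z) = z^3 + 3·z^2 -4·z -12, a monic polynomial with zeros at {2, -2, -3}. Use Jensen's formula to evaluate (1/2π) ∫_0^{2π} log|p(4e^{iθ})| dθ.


Zeros: -3, -2, 2; r = 4.
Inside |z| < r: -3, -2, 2. Outside (|z| ≥ r): ∅.
p(0) = -12, so log|p(0)| = log(12) = 2.4849.
Apply Jensen: I(r) = log|p(0)| + Σ_k log(r/|z_k|), summed over zeros inside |z| < r.
  log(r/|z_k|) for z_k = 2: log(4/2) = 0.6931
  log(r/|z_k|) for z_k = -2: log(4/2) = 0.6931
  log(r/|z_k|) for z_k = -3: log(4/3) = 0.2877
Sum over inside zeros: 1.6740.
I(r) = log|p(0)| + (inside sum) = 2.4849 + 1.6740 = 4.1589.
Closed form (all zeros inside, monic): I(r) = n·log(r) = 3·log(4) = 4.1589. ✓

I(r) ≈ 4.1589.


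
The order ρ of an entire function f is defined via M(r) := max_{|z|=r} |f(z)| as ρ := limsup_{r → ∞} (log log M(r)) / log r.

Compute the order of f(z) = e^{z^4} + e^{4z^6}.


Each summand is entire of order 4 and 6 respectively (as in the single-exponential case). The order of a sum is at most the max of the orders, so ρ ≤ 6. For the lower bound: on |z|=r choose arg z so that 4z^6 is real positive; then |e^{4z^6}| = e^{4r^6} while |e^{1z^4}| ≤ e^{1r^4} = o(e^{4r^6}). So |f| ≥ e^{4r^6}(1 − o(1)) and ρ ≥ 6. Hence ρ = max(4, 6) = 6.
Therefore ρ = 6.

Order ρ = 6.


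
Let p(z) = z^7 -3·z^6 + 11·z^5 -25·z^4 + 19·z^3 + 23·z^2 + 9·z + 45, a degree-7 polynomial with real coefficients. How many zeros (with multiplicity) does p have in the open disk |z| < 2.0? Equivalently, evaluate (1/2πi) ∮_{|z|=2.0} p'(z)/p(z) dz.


The zeros of p are: (2 + 1i), (2 - 1i), (0 + 1i), (0 - 1i), (0 + 3i), (0 - 3i), -1.
Their magnitudes are: 2.236, 2.236, 1, 1, 3, 3, 1.
Zeros with |z| < R = 2.0: (0 + 1i), (0 - 1i), -1.
Count = 3.
By the argument principle, (1/2πi) ∮_{|z|=R} p'(z)/p(z) dz equals exactly this count.

Number of zeros inside |z| < 2.0: 3.


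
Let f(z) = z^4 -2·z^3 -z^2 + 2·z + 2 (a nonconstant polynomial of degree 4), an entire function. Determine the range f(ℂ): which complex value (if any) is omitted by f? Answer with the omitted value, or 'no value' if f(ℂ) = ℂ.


Little Picard bounds the complement of f(ℂ) to at most one point.
For every w ∈ ℂ, the equation p(z) − w = 0 is a nonconstant polynomial in z and hence has at least one root by the fundamental theorem of algebra. So p is surjective onto ℂ, omitting no value.

Omitted value: no value.


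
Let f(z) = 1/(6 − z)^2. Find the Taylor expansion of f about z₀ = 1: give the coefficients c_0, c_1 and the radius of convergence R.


Let w = z − z₀, so z = z₀ + w.
Then 6 − z = 6 − (z₀ + w) = (6 − z₀) − w = 5 − w.
f(z) = 1/(5 − w)^2 = (1/(5)^2) · (1 − w/(5))^{−2}.
By the binomial series (1−u)^{−2} = Σ_{n≥0} C(n+1, 1) u^n for |u|<1, with u = w/(5):
  c_n = C(n+1, 1) / (5)^(n+2).
  c_0 = 1/(5)^2 = 1/25.
  c_1 = 2/(5)^3 = 2/125.
The series is valid for |w/d| < 1, i.e. |z − z₀| < |d|.
Radius of convergence: R = |6 − z₀| = |5| = 5 (distance from z₀ to the singularity z = 6).

c_0 = 1/25, c_1 = 2/125; R = 5.


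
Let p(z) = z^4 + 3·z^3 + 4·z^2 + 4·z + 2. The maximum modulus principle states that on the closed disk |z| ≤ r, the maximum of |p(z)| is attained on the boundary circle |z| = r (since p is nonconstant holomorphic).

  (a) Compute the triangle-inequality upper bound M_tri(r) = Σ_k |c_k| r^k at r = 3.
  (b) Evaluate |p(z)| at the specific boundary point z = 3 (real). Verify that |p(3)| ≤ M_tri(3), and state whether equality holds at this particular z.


Coefficients: c_0 = 2, c_1 = 4, c_2 = 4, c_3 = 3, c_4 = 1. Radius r = 3.
Part (a). Triangle bound: M_tri(r) = Σ_k |c_k| r^k
  = |2|·3^0 + |4|·3^1 + |4|·3^2 + |3|·3^3 + |1|·3^4
  = 2 + 12 + 36 + 81 + 81 = 212.
This bounds M(r) := max_{|z|=r} |p(z)| from above; equality holds iff all terms c_k z^k can be made to align in phase at a single z on |z|=r.
Part (b). At z = 3 (real, on the circle |z| = r):
  p(3) = (2)·3^0 + (4)·3^1 + (4)·3^2 + (3)·3^3 + (1)·3^4 = 212.
  |p(3)| = 212.
Since all nonzero coefficients share the same sign, |p(3)| = 212 = M_tri(3); the triangle bound is attained at z = 3, so in fact M(r) = 212.

M_tri(3) = 212; |p(3)| = 212; equality at z=3: yes.


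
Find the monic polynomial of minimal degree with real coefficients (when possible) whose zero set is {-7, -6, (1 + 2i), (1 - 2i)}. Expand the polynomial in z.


The polynomial is p(z) = ∏_{α ∈ S} (z − α), where S = {-7, -6, (1 + 2i), (1 - 2i)}.
Expanding the product yields: p(z) = z^4 + 11·z^3 + 21·z^2 -19·z + 210.
Note conjugate pairs combine to real quadratics: (z − (1+2i))(z − (1−2i)) = z² − 2z + 5.
The resulting polynomial has degree 4 and real coefficients as required.

p(z) = z^4 + 11·z^3 + 21·z^2 -19·z + 210.


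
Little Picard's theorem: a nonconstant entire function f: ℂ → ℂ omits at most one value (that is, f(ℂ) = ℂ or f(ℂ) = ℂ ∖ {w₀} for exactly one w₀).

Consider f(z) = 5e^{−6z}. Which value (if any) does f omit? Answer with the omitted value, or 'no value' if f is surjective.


Little Picard bounds the complement of f(ℂ) to at most one point.
e^{−6z} is never zero on ℂ, so 5·e^{−6z} takes every value in ℂ ∖ {0}. Adding 0 shifts the range to ℂ ∖ {0}. Thus f omits exactly the value 0.

Omitted value: 0.


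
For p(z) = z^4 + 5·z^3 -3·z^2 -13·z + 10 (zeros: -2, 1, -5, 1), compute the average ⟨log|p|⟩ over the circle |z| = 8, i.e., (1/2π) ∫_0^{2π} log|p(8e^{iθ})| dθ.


Zeros: -5, -2, 1, 1; r = 8.
Inside |z| < r: -5, -2, 1, 1. Outside (|z| ≥ r): ∅.
p(0) = 10, so log|p(0)| = log(10) = 2.3026.
Apply Jensen: I(r) = log|p(0)| + Σ_k log(r/|z_k|), summed over zeros inside |z| < r.
  log(r/|z_k|) for z_k = -2: log(8/2) = 1.3863
  log(r/|z_k|) for z_k = 1: log(8/1) = 2.0794
  log(r/|z_k|) for z_k = -5: log(8/5) = 0.4700
  log(r/|z_k|) for z_k = 1: log(8/1) = 2.0794
Sum over inside zeros: 6.0152.
I(r) = log|p(0)| + (inside sum) = 2.3026 + 6.0152 = 8.3178.
Closed form (all zeros inside, monic): I(r) = n·log(r) = 4·log(8) = 8.3178. ✓

I(r) ≈ 8.3178.


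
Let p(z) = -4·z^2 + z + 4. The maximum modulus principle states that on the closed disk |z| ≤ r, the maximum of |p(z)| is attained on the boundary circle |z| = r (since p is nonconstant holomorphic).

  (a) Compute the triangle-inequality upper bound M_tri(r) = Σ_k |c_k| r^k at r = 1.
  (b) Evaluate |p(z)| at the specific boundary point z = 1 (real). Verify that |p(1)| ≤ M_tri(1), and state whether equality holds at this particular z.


Coefficients: c_0 = 4, c_1 = 1, c_2 = -4. Radius r = 1.
Part (a). Triangle bound: M_tri(r) = Σ_k |c_k| r^k
  = |4|·1^0 + |1|·1^1 + |-4|·1^2
  = 4 + 1 + 4 = 9.
This bounds M(r) := max_{|z|=r} |p(z)| from above; equality holds iff all terms c_k z^k can be made to align in phase at a single z on |z|=r.
Part (b). At z = 1 (real, on the circle |z| = r):
  p(1) = (4)·1^0 + (1)·1^1 + (-4)·1^2 = 1.
  |p(1)| = 1.
Check: |p(1)| = 1 ≤ 9 = M_tri(1). ✓ Equality does not hold at z = 1 (the coefficients have mixed signs, so the terms do not all align in phase there).

M_tri(1) = 9; |p(1)| = 1; equality at z=1: no.


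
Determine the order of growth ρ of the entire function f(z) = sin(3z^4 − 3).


Write sin(w) = (e^{iw} ± e^{−iw})/(2 or 2i), so |sin(w)| ≤ e^{|w|}. With w = 3z^4 − 3, |w| ≤ 3r^4 + 3 on |z|=r, giving M(r) ≤ e^{3r^4 + 3} and ρ ≤ 4. For the lower bound, choose z on |z|=r with 3z^4 purely imaginary of modulus 3r^4; then |sin(3z^4 − 3)| grows like e^{3r^4}/2, so ρ ≥ 4. Hence ρ = 4.
Therefore ρ = 4.

Order ρ = 4.


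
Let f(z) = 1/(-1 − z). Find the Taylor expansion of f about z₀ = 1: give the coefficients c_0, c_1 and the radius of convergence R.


Let w = z − z₀, so z = z₀ + w.
Then -1 − z = -1 − (z₀ + w) = (-1 − z₀) − w = -2 − w.
f(z) = 1/(-2 − w) = (1/(-2)) · 1/(1 − w/(-2)) = Σ_{n≥0} w^n / (-2)^(n+1).
So c_n = 1/(-2)^(n+1):
  c_0 = 1/(-2)^1 = -1/2.
  c_1 = 1/(-2)^2 = 1/4.
The series is valid for |w/d| < 1, i.e. |z − z₀| < |d|.
Radius of convergence: R = |-1 − z₀| = |-2| = 2 (distance from z₀ to the singularity z = -1).

c_0 = -1/2, c_1 = 1/4; R = 2.


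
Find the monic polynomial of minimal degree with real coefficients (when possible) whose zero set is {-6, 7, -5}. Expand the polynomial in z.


The polynomial is p(z) = ∏_{α ∈ S} (z − α), where S = {-6, 7, -5}.
Expanding the product yields: p(z) = z^3 + 4·z^2 -47·z -210.
The resulting polynomial has degree 3 and real coefficients as required.

p(z) = z^3 + 4·z^2 -47·z -210.


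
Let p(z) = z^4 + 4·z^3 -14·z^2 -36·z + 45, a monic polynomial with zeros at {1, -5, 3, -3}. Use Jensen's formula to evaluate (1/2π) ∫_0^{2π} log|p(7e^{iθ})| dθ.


Zeros: -5, -3, 1, 3; r = 7.
Inside |z| < r: -5, -3, 1, 3. Outside (|z| ≥ r): ∅.
p(0) = 45, so log|p(0)| = log(45) = 3.8067.
Apply Jensen: I(r) = log|p(0)| + Σ_k log(r/|z_k|), summed over zeros inside |z| < r.
  log(r/|z_k|) for z_k = 1: log(7/1) = 1.9459
  log(r/|z_k|) for z_k = -5: log(7/5) = 0.3365
  log(r/|z_k|) for z_k = 3: log(7/3) = 0.8473
  log(r/|z_k|) for z_k = -3: log(7/3) = 0.8473
Sum over inside zeros: 3.9770.
I(r) = log|p(0)| + (inside sum) = 3.8067 + 3.9770 = 7.7836.
Closed form (all zeros inside, monic): I(r) = n·log(r) = 4·log(7) = 7.7836. ✓

I(r) ≈ 7.7836.


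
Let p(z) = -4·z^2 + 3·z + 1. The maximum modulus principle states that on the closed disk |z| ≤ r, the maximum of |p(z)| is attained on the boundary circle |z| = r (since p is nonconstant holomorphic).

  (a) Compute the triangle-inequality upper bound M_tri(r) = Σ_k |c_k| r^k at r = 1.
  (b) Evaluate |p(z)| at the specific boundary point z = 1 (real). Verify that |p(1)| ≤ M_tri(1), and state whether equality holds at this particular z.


Coefficients: c_0 = 1, c_1 = 3, c_2 = -4. Radius r = 1.
Part (a). Triangle bound: M_tri(r) = Σ_k |c_k| r^k
  = |1|·1^0 + |3|·1^1 + |-4|·1^2
  = 1 + 3 + 4 = 8.
This bounds M(r) := max_{|z|=r} |p(z)| from above; equality holds iff all terms c_k z^k can be made to align in phase at a single z on |z|=r.
Part (b). At z = 1 (real, on the circle |z| = r):
  p(1) = (1)·1^0 + (3)·1^1 + (-4)·1^2 = 0.
  |p(1)| = 0.
Check: |p(1)| = 0 ≤ 8 = M_tri(1). ✓ Equality does not hold at z = 1 (the coefficients have mixed signs, so the terms do not all align in phase there).

M_tri(1) = 8; |p(1)| = 0; equality at z=1: no.


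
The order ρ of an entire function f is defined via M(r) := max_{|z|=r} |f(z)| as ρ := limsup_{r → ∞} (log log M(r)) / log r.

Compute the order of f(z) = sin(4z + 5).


sin(w) is a linear combination of e^{iw} and e^{−iw} (or e^w, e^{−w} in the hyperbolic case), so |sin(w)| ≤ e^{|w|}. With w = 4z + 5, |w| ≤ 4|z| + 5 = 4r + 5 on |z| = r, giving M(r) ≤ e^{4r + 5}, so ρ ≤ 1. On a suitable ray (z = it for sin/cos; z = t for sinh/cosh, t real → ∞), |sin(4z + 5)| grows like e^{4|t|}/2, so ρ ≥ 1. Hence ρ = 1.
Therefore ρ = 1.

Order ρ = 1.


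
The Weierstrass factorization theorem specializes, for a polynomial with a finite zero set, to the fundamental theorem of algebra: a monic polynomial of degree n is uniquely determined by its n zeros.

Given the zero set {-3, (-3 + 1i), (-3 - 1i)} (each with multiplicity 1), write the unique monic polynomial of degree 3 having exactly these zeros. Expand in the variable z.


The polynomial is p(z) = ∏_{α ∈ S} (z − α), where S = {-3, (-3 + 1i), (-3 - 1i)}.
Expanding the product yields: p(z) = z^3 + 9·z^2 + 28·z + 30.
Note conjugate pairs combine to real quadratics: (z − (-3+1i))(z − (-3−1i)) = z² + 6z + 10.
The resulting polynomial has degree 3 and real coefficients as required.

p(z) = z^3 + 9·z^2 + 28·z + 30.


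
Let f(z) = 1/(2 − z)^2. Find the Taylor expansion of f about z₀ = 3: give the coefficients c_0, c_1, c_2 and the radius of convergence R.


Let w = z − z₀, so z = z₀ + w.
Then 2 − z = 2 − (z₀ + w) = (2 − z₀) − w = -1 − w.
f(z) = 1/(-1 − w)^2 = (1/(-1)^2) · (1 − w/(-1))^{−2}.
By the binomial series (1−u)^{−2} = Σ_{n≥0} C(n+1, 1) u^n for |u|<1, with u = w/(-1):
  c_n = C(n+1, 1) / (-1)^(n+2).
  c_0 = 1/(-1)^2 = 1.
  c_1 = 2/(-1)^3 = -2.
  c_2 = 3/(-1)^4 = 3.
The series is valid for |w/d| < 1, i.e. |z − z₀| < |d|.
Radius of convergence: R = |2 − z₀| = |-1| = 1 (distance from z₀ to the singularity z = 2).

c_0 = 1, c_1 = -2, c_2 = 3; R = 1.


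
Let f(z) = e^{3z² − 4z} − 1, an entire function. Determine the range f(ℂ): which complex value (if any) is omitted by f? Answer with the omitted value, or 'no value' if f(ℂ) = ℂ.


Little Picard bounds the complement of f(ℂ) to at most one point.
The exponent g(z) = 3z² − 4z is a nonconstant polynomial, hence surjective onto ℂ. So e^{g(z)} takes every value in {e^w : w ∈ ℂ} = ℂ ∖ {0}. Adding -1 shifts the range to ℂ ∖ {-1}. f omits exactly -1.

Omitted value: -1.


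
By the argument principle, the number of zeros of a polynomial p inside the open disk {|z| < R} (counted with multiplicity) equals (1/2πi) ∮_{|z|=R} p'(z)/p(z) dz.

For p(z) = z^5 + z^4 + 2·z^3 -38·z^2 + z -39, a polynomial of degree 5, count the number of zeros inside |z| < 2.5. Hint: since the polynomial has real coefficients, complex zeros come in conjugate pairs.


The zeros of p are: (0 + 1i), (0 - 1i), 3, (-2 + 3i), (-2 - 3i).
Their magnitudes are: 1, 1, 3, 3.606, 3.606.
Zeros with |z| < R = 2.5: (0 + 1i), (0 - 1i).
Count = 2.
By the argument principle, (1/2πi) ∮_{|z|=R} p'(z)/p(z) dz equals exactly this count.

Number of zeros inside |z| < 2.5: 2.


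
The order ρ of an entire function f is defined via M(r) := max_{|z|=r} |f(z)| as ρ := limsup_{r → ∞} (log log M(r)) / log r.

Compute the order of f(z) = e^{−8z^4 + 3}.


|e^{−8z^4 + 3}| = e^{Re(-8·z^4) + 3} ≤ e^{8|z|^4 + 3} = e^{8r^4 + 3} on |z| = r, so ρ ≤ 4. Choosing z on |z|=r so that -8·z^4 is real positive (always possible by picking arg z appropriately) gives |f(z)| = e^{8r^4 + 3}, matching the bound. The additive constant 3 does not affect log log M(r) ~ 4·log r. Hence ρ = 4.
Therefore ρ = 4.

Order ρ = 4.


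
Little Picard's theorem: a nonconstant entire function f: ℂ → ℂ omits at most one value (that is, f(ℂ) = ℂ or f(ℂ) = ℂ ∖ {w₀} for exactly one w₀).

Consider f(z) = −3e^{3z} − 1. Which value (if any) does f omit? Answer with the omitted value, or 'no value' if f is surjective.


Little Picard bounds the complement of f(ℂ) to at most one point.
e^{3z} is never zero on ℂ, so -3·e^{3z} takes every value in ℂ ∖ {0}. Adding -1 shifts the range to ℂ ∖ {-1}. Thus f omits exactly the value -1.

Omitted value: -1.


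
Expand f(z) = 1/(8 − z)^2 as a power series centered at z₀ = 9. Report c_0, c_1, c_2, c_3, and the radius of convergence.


Let w = z − z₀, so z = z₀ + w.
Then 8 − z = 8 − (z₀ + w) = (8 − z₀) − w = -1 − w.
f(z) = 1/(-1 − w)^2 = (1/(-1)^2) · (1 − w/(-1))^{−2}.
By the binomial series (1−u)^{−2} = Σ_{n≥0} C(n+1, 1) u^n for |u|<1, with u = w/(-1):
  c_n = C(n+1, 1) / (-1)^(n+2).
  c_0 = 1/(-1)^2 = 1.
  c_1 = 2/(-1)^3 = -2.
  c_2 = 3/(-1)^4 = 3.
  c_3 = 4/(-1)^5 = -4.
The series is valid for |w/d| < 1, i.e. |z − z₀| < |d|.
Radius of convergence: R = |8 − z₀| = |-1| = 1 (distance from z₀ to the singularity z = 8).

c_0 = 1, c_1 = -2, c_2 = 3, c_3 = -4; R = 1.


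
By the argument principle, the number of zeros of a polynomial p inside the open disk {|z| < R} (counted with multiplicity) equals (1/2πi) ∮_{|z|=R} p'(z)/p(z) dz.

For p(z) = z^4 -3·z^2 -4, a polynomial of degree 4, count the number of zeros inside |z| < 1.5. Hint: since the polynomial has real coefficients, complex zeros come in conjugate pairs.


The zeros of p are: -2, 2, (0 + 1i), (0 - 1i).
Their magnitudes are: 2, 2, 1, 1.
Zeros with |z| < R = 1.5: (0 + 1i), (0 - 1i).
Count = 2.
By the argument principle, (1/2πi) ∮_{|z|=R} p'(z)/p(z) dz equals exactly this count.

Number of zeros inside |z| < 1.5: 2.


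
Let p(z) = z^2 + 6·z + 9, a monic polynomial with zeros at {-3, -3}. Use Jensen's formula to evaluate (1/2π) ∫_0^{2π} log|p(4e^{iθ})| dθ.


Zeros: -3, -3; r = 4.
Inside |z| < r: -3, -3. Outside (|z| ≥ r): ∅.
p(0) = 9, so log|p(0)| = log(9) = 2.1972.
Apply Jensen: I(r) = log|p(0)| + Σ_k log(r/|z_k|), summed over zeros inside |z| < r.
  log(r/|z_k|) for z_k = -3: log(4/3) = 0.2877
  log(r/|z_k|) for z_k = -3: log(4/3) = 0.2877
Sum over inside zeros: 0.5754.
I(r) = log|p(0)| + (inside sum) = 2.1972 + 0.5754 = 2.7726.
Closed form (all zeros inside, monic): I(r) = n·log(r) = 2·log(4) = 2.7726. ✓

I(r) ≈ 2.7726.


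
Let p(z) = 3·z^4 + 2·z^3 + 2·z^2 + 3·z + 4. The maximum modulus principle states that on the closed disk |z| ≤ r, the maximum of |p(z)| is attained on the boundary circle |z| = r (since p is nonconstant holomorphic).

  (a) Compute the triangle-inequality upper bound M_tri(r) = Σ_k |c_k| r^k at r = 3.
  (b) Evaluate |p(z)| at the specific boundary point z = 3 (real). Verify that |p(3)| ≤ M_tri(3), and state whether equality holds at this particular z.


Coefficients: c_0 = 4, c_1 = 3, c_2 = 2, c_3 = 2, c_4 = 3. Radius r = 3.
Part (a). Triangle bound: M_tri(r) = Σ_k |c_k| r^k
  = |4|·3^0 + |3|·3^1 + |2|·3^2 + |2|·3^3 + |3|·3^4
  = 4 + 9 + 18 + 54 + 243 = 328.
This bounds M(r) := max_{|z|=r} |p(z)| from above; equality holds iff all terms c_k z^k can be made to align in phase at a single z on |z|=r.
Part (b). At z = 3 (real, on the circle |z| = r):
  p(3) = (4)·3^0 + (3)·3^1 + (2)·3^2 + (2)·3^3 + (3)·3^4 = 328.
  |p(3)| = 328.
Since all nonzero coefficients share the same sign, |p(3)| = 328 = M_tri(3); the triangle bound is attained at z = 3, so in fact M(r) = 328.

M_tri(3) = 328; |p(3)| = 328; equality at z=3: yes.


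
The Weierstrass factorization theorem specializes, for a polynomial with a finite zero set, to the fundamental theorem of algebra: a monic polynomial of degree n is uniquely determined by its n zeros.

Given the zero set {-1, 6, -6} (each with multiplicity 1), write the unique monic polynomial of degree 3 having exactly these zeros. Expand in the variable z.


The polynomial is p(z) = ∏_{α ∈ S} (z − α), where S = {-1, 6, -6}.
Expanding the product yields: p(z) = z^3 + z^2 -36·z -36.
The resulting polynomial has degree 3 and real coefficients as required.

p(z) = z^3 + z^2 -36·z -36.


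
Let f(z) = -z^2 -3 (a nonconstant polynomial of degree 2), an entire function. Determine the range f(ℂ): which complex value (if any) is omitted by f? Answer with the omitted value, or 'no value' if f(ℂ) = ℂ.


Little Picard bounds the complement of f(ℂ) to at most one point.
For every w ∈ ℂ, the equation p(z) − w = 0 is a nonconstant polynomial in z and hence has at least one root by the fundamental theorem of algebra. So p is surjective onto ℂ, omitting no value.

Omitted value: no value.


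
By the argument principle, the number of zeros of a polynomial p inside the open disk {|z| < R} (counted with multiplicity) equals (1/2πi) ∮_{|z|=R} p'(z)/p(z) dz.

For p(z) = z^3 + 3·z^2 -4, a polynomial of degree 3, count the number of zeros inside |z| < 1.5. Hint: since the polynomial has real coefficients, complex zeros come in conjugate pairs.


The zeros of p are: 1, -2, -2.
Their magnitudes are: 1, 2, 2.
Zeros with |z| < R = 1.5: 1.
Count = 1.
By the argument principle, (1/2πi) ∮_{|z|=R} p'(z)/p(z) dz equals exactly this count.

Number of zeros inside |z| < 1.5: 1.


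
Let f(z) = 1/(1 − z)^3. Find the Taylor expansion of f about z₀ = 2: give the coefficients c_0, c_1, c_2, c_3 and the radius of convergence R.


Let w = z − z₀, so z = z₀ + w.
Then 1 − z = 1 − (z₀ + w) = (1 − z₀) − w = -1 − w.
f(z) = 1/(-1 − w)^3 = (1/(-1)^3) · (1 − w/(-1))^{−3}.
By the binomial series (1−u)^{−3} = Σ_{n≥0} C(n+2, 2) u^n for |u|<1, with u = w/(-1):
  c_n = C(n+2, 2) / (-1)^(n+3).
  c_0 = 1/(-1)^3 = -1.
  c_1 = 3/(-1)^4 = 3.
  c_2 = 6/(-1)^5 = -6.
  c_3 = 10/(-1)^6 = 10.
The series is valid for |w/d| < 1, i.e. |z − z₀| < |d|.
Radius of convergence: R = |1 − z₀| = |-1| = 1 (distance from z₀ to the singularity z = 1).

c_0 = -1, c_1 = 3, c_2 = -6, c_3 = 10; R = 1.


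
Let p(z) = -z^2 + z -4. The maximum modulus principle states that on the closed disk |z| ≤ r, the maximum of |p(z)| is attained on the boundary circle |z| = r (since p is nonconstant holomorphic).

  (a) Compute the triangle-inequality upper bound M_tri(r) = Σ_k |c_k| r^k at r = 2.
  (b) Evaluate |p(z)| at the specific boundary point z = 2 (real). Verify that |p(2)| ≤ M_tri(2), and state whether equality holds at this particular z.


Coefficients: c_0 = -4, c_1 = 1, c_2 = -1. Radius r = 2.
Part (a). Triangle bound: M_tri(r) = Σ_k |c_k| r^k
  = |-4|·2^0 + |1|·2^1 + |-1|·2^2
  = 4 + 2 + 4 = 10.
This bounds M(r) := max_{|z|=r} |p(z)| from above; equality holds iff all terms c_k z^k can be made to align in phase at a single z on |z|=r.
Part (b). At z = 2 (real, on the circle |z| = r):
  p(2) = (-4)·2^0 + (1)·2^1 + (-1)·2^2 = -6.
  |p(2)| = 6.
Check: |p(2)| = 6 ≤ 10 = M_tri(2). ✓ Equality does not hold at z = 2 (the coefficients have mixed signs, so the terms do not all align in phase there).

M_tri(2) = 10; |p(2)| = 6; equality at z=2: no.


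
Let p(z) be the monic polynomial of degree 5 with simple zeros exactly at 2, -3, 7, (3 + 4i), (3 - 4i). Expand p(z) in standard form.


The polynomial is p(z) = ∏_{α ∈ S} (z − α), where S = {2, -3, 7, (3 + 4i), (3 - 4i)}.
Expanding the product yields: p(z) = z^5 -12·z^4 + 48·z^3 -30·z^2 -577·z + 1050.
Note conjugate pairs combine to real quadratics: (z − (3+4i))(z − (3−4i)) = z² − 6z + 25.
The resulting polynomial has degree 5 and real coefficients as required.

p(z) = z^5 -12·z^4 + 48·z^3 -30·z^2 -577·z + 1050.


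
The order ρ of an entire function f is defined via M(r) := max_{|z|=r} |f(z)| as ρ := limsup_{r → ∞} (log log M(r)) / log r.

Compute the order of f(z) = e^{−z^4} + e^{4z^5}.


Each summand is entire of order 4 and 5 respectively (as in the single-exponential case). The order of a sum is at most the max of the orders, so ρ ≤ 5. For the lower bound: on |z|=r choose arg z so that 4z^5 is real positive; then |e^{4z^5}| = e^{4r^5} while |e^{-1z^4}| ≤ e^{1r^4} = o(e^{4r^5}). So |f| ≥ e^{4r^5}(1 − o(1)) and ρ ≥ 5. Hence ρ = max(4, 5) = 5.
Therefore ρ = 5.

Order ρ = 5.
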